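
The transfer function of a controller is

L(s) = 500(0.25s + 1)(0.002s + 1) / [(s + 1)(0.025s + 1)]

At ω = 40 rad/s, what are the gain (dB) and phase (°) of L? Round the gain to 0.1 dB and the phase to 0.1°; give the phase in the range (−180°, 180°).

At ω = 40 rad/s:
zero (1 + j40·0.25) = 1 + j10 → |·| ≈ 10.05, ∠ ≈ 84.29°
zero (1 + j40·0.002) = 1 + j0.08 → |·| ≈ 1.0032, ∠ ≈ 4.57°
pole (1 + j40·1) = 1 + j40 → |·| ≈ 40.012, ∠ ≈ 88.57°
pole (1 + j40·0.025) = 1 + j1 → |·| ≈ 1.4142, ∠ ≈ 45.00°
|L| = 500 · 10.05 · 1.0032 / (40.012 · 1.4142) ≈ 89.089
Gain = 20 log₁₀(89.089) ≈ 39.00 dB
∠L = (84.29° + 4.57°) − (88.57° + 45.00°) = -44.71°

39.0 dB, -44.7°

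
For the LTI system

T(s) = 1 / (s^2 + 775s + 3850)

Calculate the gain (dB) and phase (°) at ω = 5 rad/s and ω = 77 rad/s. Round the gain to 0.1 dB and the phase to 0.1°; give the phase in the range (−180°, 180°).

Substitute s = j5:
Numerator: 1 = 1 + j0
Denominator: (j5)^2 + 775(j5) + 3850 = 3825 + j3875
|N| = √(1² + 0²) ≈ 1, ∠N ≈ 0.00°
|D| = √(3825² + 3875²) ≈ 5444.8, ∠D ≈ 45.37°
|T| = 1 / 5444.8 ≈ 0.00018366
Gain = 20 log₁₀(0.00018366) ≈ -74.72 dB
∠T = 0.00° − 45.37° = -45.37°

Substitute s = j77:
Numerator: 1 = 1 + j0
Denominator: (j77)^2 + 775(j77) + 3850 = -2079 + j59675
|N| = √(1² + 0²) ≈ 1, ∠N ≈ 0.00°
|D| = √(2079² + 59675²) ≈ 59711, ∠D ≈ 92.00°
|T| = 1 / 59711 ≈ 1.6747e-05
Gain = 20 log₁₀(1.6747e-05) ≈ -95.52 dB
∠T = 0.00° − 92.00° = -92.00°

ω = 5: -74.7 dB, -45.4°; ω = 77: -95.5 dB, -92.0°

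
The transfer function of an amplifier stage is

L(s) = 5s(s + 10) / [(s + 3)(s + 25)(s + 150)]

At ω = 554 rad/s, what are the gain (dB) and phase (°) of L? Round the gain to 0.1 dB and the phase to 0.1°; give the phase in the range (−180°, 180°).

-41.2 dB, -73.0°

At s = jω = j554:
zero (s+10): 10 + j554 → |·| = √(10²+554²) = √307016 ≈ 554.09, ∠ = arctan(554/10) ≈ 88.97°
zero at origin: s = j554 → |·| = 554, ∠ = 90.00°
pole (s+3): 3 + j554 → |·| = √(3²+554²) = √306925 ≈ 554.01, ∠ = arctan(554/3) ≈ 89.69°
pole (s+25): 25 + j554 → |·| = √(25²+554²) = √307541 ≈ 554.56, ∠ = arctan(554/25) ≈ 87.42°
pole (s+150): 150 + j554 → |·| = √(150²+554²) = √329416 ≈ 573.95, ∠ = arctan(554/150) ≈ 74.85°
|L| = 5 · 3.0697e+05 / 1.7634e+08 ≈ 0.0087039
Gain = 20 log₁₀(0.0087039) ≈ -41.21 dB
∠L = 178.97° − 251.96° = -72.99°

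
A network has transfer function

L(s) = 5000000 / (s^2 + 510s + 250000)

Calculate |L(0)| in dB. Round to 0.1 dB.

L(0) = 5000000 / 250000 = 20
20 log₁₀(20) ≈ 26.02 dB

26.0 dB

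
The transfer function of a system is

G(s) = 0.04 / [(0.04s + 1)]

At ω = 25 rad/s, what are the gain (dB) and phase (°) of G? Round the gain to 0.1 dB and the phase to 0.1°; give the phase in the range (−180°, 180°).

-31.0 dB, -45.0°

At ω = 25 rad/s:
pole (1 + j25·0.04) = 1 + j1 → |·| ≈ 1.4142, ∠ ≈ 45.00°
|G| = 0.04 · 1 / (1.4142) ≈ 0.028285
Gain = 20 log₁₀(0.028285) ≈ -30.97 dB
∠G = (0°) − (45.00°) = -45.00°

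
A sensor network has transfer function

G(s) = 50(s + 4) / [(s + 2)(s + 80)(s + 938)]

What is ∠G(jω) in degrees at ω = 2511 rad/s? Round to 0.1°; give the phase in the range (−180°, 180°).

At s = jω = j2511:
zero (s+4): 4 + j2511 → |·| = √(4²+2511²) = √6305137 ≈ 2511, ∠ = arctan(2511/4) ≈ 89.91°
pole (s+2): 2 + j2511 → |·| = √(2²+2511²) = √6305125 ≈ 2511, ∠ = arctan(2511/2) ≈ 89.95°
pole (s+80): 80 + j2511 → |·| = √(80²+2511²) = √6311521 ≈ 2512.3, ∠ = arctan(2511/80) ≈ 88.18°
pole (s+938): 938 + j2511 → |·| = √(938²+2511²) = √7184965 ≈ 2680.5, ∠ = arctan(2511/938) ≈ 69.52°
∠G = 89.91° − 247.65° = -157.74°

-157.7°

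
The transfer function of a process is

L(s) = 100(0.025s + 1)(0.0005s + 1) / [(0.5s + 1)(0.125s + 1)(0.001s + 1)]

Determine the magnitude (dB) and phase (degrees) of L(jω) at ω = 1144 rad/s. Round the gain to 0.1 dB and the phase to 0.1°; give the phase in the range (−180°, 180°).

At ω = 1144 rad/s:
zero (1 + j1144·0.025) = 1 + j28.6 → |·| ≈ 28.617, ∠ ≈ 88.00°
zero (1 + j1144·0.0005) = 1 + j0.572 → |·| ≈ 1.152, ∠ ≈ 29.77°
pole (1 + j1144·0.5) = 1 + j572 → |·| ≈ 572, ∠ ≈ 89.90°
pole (1 + j1144·0.125) = 1 + j143 → |·| ≈ 143, ∠ ≈ 89.60°
pole (1 + j1144·0.001) = 1 + j1.144 → |·| ≈ 1.5195, ∠ ≈ 48.84°
|L| = 100 · 28.617 · 1.152 / (572 · 143 · 1.5195) ≈ 0.026524
Gain = 20 log₁₀(0.026524) ≈ -31.53 dB
∠L = (88.00° + 29.77°) − (89.90° + 89.60° + 48.84°) = -110.57°

-31.5 dB, -110.6°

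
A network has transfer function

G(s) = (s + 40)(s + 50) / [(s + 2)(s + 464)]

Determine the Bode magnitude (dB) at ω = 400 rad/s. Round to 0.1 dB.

At s = jω = j400:
zero (s+40): 40 + j400 → |·| = √(40²+400²) = √161600 ≈ 402, ∠ = arctan(400/40) ≈ 84.29°
zero (s+50): 50 + j400 → |·| = √(50²+400²) = √162500 ≈ 403.11, ∠ = arctan(400/50) ≈ 82.87°
pole (s+2): 2 + j400 → |·| = √(2²+400²) = √160004 ≈ 400, ∠ = arctan(400/2) ≈ 89.71°
pole (s+464): 464 + j400 → |·| = √(464²+400²) = √375296 ≈ 612.61, ∠ = arctan(400/464) ≈ 40.76°
|G| = 1 · 1.6205e+05 / 2.4504e+05 ≈ 0.66132
Gain = 20 log₁₀(0.66132) ≈ -3.59 dB

-3.6 dB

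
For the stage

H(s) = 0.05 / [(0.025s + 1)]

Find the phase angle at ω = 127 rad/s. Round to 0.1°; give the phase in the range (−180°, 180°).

At ω = 127 rad/s:
pole (1 + j127·0.025) = 1 + j3.175 → |·| ≈ 3.3288, ∠ ≈ 72.52°
∠H = (0°) − (72.52°) = -72.52°

-72.5°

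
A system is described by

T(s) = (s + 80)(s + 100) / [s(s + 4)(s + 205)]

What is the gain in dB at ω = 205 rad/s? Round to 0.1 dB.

At s = jω = j205:
zero (s+80): 80 + j205 → |·| = √(80²+205²) = √48425 ≈ 220.06, ∠ = arctan(205/80) ≈ 68.68°
zero (s+100): 100 + j205 → |·| = √(100²+205²) = √52025 ≈ 228.09, ∠ = arctan(205/100) ≈ 64.00°
pole (s+4): 4 + j205 → |·| = √(4²+205²) = √42041 ≈ 205.04, ∠ = arctan(205/4) ≈ 88.88°
pole (s+205): 205 + j205 → |·| = √(205²+205²) = √84050 ≈ 289.91, ∠ = arctan(205/205) ≈ 45.00°
pole at origin: |s| = 205, ∠ = 90.00° (in denominator)
|T| = 1 · 50193 / 1.2186e+07 ≈ 0.0041189
Gain = 20 log₁₀(0.0041189) ≈ -47.70 dB

-47.7 dB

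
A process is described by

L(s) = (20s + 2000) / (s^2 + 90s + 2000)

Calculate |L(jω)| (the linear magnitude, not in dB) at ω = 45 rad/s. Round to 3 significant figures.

Substitute s = j45:
Numerator: 20(j45) + 2000 = 2000 + j900
Denominator: (j45)^2 + 90(j45) + 2000 = -25 + j4050
|N| = √(2000² + 900²) ≈ 2193.2, ∠N ≈ 24.23°
|D| = √(25² + 4050²) ≈ 4050.1, ∠D ≈ 90.35°
|L| = 2193.2 / 4050.1 ≈ 0.54152

0.542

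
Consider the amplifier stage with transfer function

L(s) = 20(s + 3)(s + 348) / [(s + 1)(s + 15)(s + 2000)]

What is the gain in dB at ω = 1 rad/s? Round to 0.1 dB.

-5.7 dB

At s = jω = j1:
zero (s+3): 3 + j1 → |·| = √(3²+1²) = √10 ≈ 3.1623, ∠ = arctan(1/3) ≈ 18.43°
zero (s+348): 348 + j1 → |·| = √(348²+1²) = √121105 ≈ 348, ∠ = arctan(1/348) ≈ 0.16°
pole (s+1): 1 + j1 → |·| = √(1²+1²) = √2 ≈ 1.4142, ∠ = arctan(1/1) ≈ 45.00°
pole (s+15): 15 + j1 → |·| = √(15²+1²) = √226 ≈ 15.033, ∠ = arctan(1/15) ≈ 3.81°
pole (s+2000): 2000 + j1 → |·| = √(2000²+1²) = √4000001 ≈ 2000, ∠ = arctan(1/2000) ≈ 0.03°
|L| = 20 · 1100.5 / 42519 ≈ 0.51765
Gain = 20 log₁₀(0.51765) ≈ -5.72 dB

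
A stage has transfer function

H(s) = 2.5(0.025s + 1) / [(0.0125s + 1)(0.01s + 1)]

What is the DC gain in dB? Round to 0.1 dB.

H(0) = 2.5 · 1 / 1 = 2.5
20 log₁₀(2.5) ≈ 7.96 dB

8.0 dB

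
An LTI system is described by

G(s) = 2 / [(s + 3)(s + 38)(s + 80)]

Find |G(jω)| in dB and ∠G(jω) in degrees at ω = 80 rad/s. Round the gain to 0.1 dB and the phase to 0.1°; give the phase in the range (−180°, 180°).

-112.1 dB, 162.6°

At s = jω = j80:
pole (s+3): 3 + j80 → |·| = √(3²+80²) = √6409 ≈ 80.056, ∠ = arctan(80/3) ≈ 87.85°
pole (s+38): 38 + j80 → |·| = √(38²+80²) = √7844 ≈ 88.566, ∠ = arctan(80/38) ≈ 64.59°
pole (s+80): 80 + j80 → |·| = √(80²+80²) = √12800 ≈ 113.14, ∠ = arctan(80/80) ≈ 45.00°
|G| = 2 / 8.0219e+05 ≈ 2.4932e-06
Gain = 20 log₁₀(2.4932e-06) ≈ -112.06 dB
∠G = 0.00° − 197.44° = -197.44° ≡ 162.56° (principal value)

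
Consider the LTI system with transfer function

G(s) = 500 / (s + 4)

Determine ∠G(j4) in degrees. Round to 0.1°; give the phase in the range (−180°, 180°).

-45.0°

Substitute s = j4:
Numerator: 500 = 500 + j0
Denominator: (j4) + 4 = 4 + j4
|N| = √(500² + 0²) ≈ 500, ∠N ≈ 0.00°
|D| = √(4² + 4²) ≈ 5.6569, ∠D ≈ 45.00°
∠G = 0.00° − 45.00° = -45.00°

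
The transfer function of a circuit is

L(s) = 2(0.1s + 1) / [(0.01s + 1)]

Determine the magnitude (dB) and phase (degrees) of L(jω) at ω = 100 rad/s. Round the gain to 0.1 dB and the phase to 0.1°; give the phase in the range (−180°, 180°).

23.1 dB, 39.3°

At ω = 100 rad/s:
zero (1 + j100·0.1) = 1 + j10 → |·| ≈ 10.05, ∠ ≈ 84.29°
pole (1 + j100·0.01) = 1 + j1 → |·| ≈ 1.4142, ∠ ≈ 45.00°
|L| = 2 · 10.05 / (1.4142) ≈ 14.213
Gain = 20 log₁₀(14.213) ≈ 23.05 dB
∠L = (84.29°) − (45.00°) = 39.29°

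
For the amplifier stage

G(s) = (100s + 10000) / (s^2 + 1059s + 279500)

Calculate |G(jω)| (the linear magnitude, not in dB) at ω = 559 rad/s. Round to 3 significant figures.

0.0958

Substitute s = j559:
Numerator: 100(j559) + 10000 = 10000 + j55900
Denominator: (j559)^2 + 1059(j559) + 279500 = -32981 + j591981
|N| = √(10000² + 55900²) ≈ 56787, ∠N ≈ 79.86°
|D| = √(32981² + 591981²) ≈ 5.929e+05, ∠D ≈ 93.19°
|G| = 56787 / 5.929e+05 ≈ 0.095778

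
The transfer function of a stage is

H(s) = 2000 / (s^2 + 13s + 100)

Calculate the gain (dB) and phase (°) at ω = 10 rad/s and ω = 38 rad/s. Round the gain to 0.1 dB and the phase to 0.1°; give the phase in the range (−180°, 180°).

At s = jω = j10:
quadratic: (j10)² + 13·j10 + 100 = 0 + j130 → |·| ≈ 130, ∠ ≈ 90.00°
|H| = 2000 / 130 ≈ 15.385
Gain = 20 log₁₀(15.385) ≈ 23.74 dB
∠H = 0.00° − 90.00° = -90.00°

At s = jω = j38:
quadratic: (j38)² + 13·j38 + 100 = -1344 + j494 → |·| ≈ 1431.9, ∠ ≈ 159.82°
|H| = 2000 / 1431.9 ≈ 1.3967
Gain = 20 log₁₀(1.3967) ≈ 2.90 dB
∠H = 0.00° − 159.82° = -159.82°

ω = 10: 23.7 dB, -90.0°; ω = 38: 2.9 dB, -159.8°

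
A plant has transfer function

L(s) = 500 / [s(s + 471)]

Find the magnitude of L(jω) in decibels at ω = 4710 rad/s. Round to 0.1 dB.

At s = jω = j4710:
pole (s+471): 471 + j4710 → |·| = √(471²+4710²) = √22405941 ≈ 4733.5, ∠ = arctan(4710/471) ≈ 84.29°
pole at origin: |s| = 4710, ∠ = 90.00° (in denominator)
|L| = 500 / 2.2295e+07 ≈ 2.2427e-05
Gain = 20 log₁₀(2.2427e-05) ≈ -92.98 dB

-93.0 dB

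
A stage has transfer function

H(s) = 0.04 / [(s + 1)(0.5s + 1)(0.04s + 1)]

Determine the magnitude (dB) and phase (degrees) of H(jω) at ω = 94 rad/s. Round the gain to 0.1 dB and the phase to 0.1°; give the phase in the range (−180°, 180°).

At ω = 94 rad/s:
pole (1 + j94·1) = 1 + j94 → |·| ≈ 94.005, ∠ ≈ 89.39°
pole (1 + j94·0.5) = 1 + j47 → |·| ≈ 47.011, ∠ ≈ 88.78°
pole (1 + j94·0.04) = 1 + j3.76 → |·| ≈ 3.8907, ∠ ≈ 75.11°
|H| = 0.04 · 1 / (94.005 · 47.011 · 3.8907) ≈ 2.3264e-06
Gain = 20 log₁₀(2.3264e-06) ≈ -112.67 dB
∠H = (0°) − (89.39° + 88.78° + 75.11°) = -253.28° ≡ 106.72° (principal value)

-112.7 dB, 106.7°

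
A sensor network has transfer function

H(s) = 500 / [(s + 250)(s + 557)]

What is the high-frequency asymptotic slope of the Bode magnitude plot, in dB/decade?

-40 dB/decade

Each pole contributes −20 dB/decade at high frequency; each zero contributes +20 dB/decade.
Net: 0 zero(s) − 2 pole(s) → -40 dB/decade.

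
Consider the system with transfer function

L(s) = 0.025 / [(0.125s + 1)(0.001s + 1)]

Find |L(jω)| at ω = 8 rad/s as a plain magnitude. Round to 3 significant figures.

At ω = 8 rad/s:
pole (1 + j8·0.125) = 1 + j1 → |·| ≈ 1.4142, ∠ ≈ 45.00°
pole (1 + j8·0.001) = 1 + j0.008 → |·| ≈ 1, ∠ ≈ 0.46°
|L| = 0.025 · 1 / (1.4142 · 1) ≈ 0.017678

0.0177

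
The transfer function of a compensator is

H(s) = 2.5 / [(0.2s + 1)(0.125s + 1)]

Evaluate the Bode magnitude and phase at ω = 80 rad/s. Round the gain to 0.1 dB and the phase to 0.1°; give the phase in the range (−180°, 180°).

-36.2 dB, -170.7°

At ω = 80 rad/s:
pole (1 + j80·0.2) = 1 + j16 → |·| ≈ 16.031, ∠ ≈ 86.42°
pole (1 + j80·0.125) = 1 + j10 → |·| ≈ 10.05, ∠ ≈ 84.29°
|H| = 2.5 · 1 / (16.031 · 10.05) ≈ 0.015517
Gain = 20 log₁₀(0.015517) ≈ -36.18 dB
∠H = (0°) − (86.42° + 84.29°) = -170.71°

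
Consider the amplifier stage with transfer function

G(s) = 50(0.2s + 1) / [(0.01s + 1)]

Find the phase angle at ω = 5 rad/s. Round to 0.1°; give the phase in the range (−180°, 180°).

At ω = 5 rad/s:
zero (1 + j5·0.2) = 1 + j1 → |·| ≈ 1.4142, ∠ ≈ 45.00°
pole (1 + j5·0.01) = 1 + j0.05 → |·| ≈ 1.0012, ∠ ≈ 2.86°
∠G = (45.00°) − (2.86°) = 42.14°

42.1°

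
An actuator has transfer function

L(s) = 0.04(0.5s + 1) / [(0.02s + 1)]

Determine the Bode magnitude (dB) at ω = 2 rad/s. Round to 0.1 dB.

-25.0 dB

At ω = 2 rad/s:
zero (1 + j2·0.5) = 1 + j1 → |·| ≈ 1.4142, ∠ ≈ 45.00°
pole (1 + j2·0.02) = 1 + j0.04 → |·| ≈ 1.0008, ∠ ≈ 2.29°
|L| = 0.04 · 1.4142 / (1.0008) ≈ 0.056523
Gain = 20 log₁₀(0.056523) ≈ -24.96 dB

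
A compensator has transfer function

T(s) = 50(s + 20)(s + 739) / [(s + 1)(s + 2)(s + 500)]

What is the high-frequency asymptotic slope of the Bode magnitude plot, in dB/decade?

Each pole contributes −20 dB/decade at high frequency; each zero contributes +20 dB/decade.
Net: 2 zero(s) − 3 pole(s) → -20 dB/decade.

-20 dB/decade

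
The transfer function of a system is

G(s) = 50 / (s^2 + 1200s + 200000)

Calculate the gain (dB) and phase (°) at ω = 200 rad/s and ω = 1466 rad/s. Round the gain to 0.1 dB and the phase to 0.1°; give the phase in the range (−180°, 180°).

ω = 200: -75.2 dB, -56.3°; ω = 1466: -94.4 dB, -137.9°

Substitute s = j200:
Numerator: 50 = 50 + j0
Denominator: (j200)^2 + 1200(j200) + 200000 = 160000 + j240000
|N| = √(50² + 0²) ≈ 50, ∠N ≈ 0.00°
|D| = √(160000² + 240000²) ≈ 2.8844e+05, ∠D ≈ 56.31°
|G| = 50 / 2.8844e+05 ≈ 0.00017335
Gain = 20 log₁₀(0.00017335) ≈ -75.22 dB
∠G = 0.00° − 56.31° = -56.31°

Substitute s = j1466:
Numerator: 50 = 50 + j0
Denominator: (j1466)^2 + 1200(j1466) + 200000 = -1949156 + j1759200
|N| = √(50² + 0²) ≈ 50, ∠N ≈ 0.00°
|D| = √(1949156² + 1759200²) ≈ 2.6256e+06, ∠D ≈ 137.93°
|G| = 50 / 2.6256e+06 ≈ 1.9043e-05
Gain = 20 log₁₀(1.9043e-05) ≈ -94.41 dB
∠G = 0.00° − 137.93° = -137.93°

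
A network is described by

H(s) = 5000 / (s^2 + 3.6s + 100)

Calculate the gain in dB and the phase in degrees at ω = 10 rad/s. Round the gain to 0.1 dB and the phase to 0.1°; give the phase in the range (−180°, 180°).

42.9 dB, -90.0°

At s = jω = j10:
quadratic: (j10)² + 3.6·j10 + 100 = 0 + j36 → |·| ≈ 36, ∠ ≈ 90.00°
|H| = 5000 / 36 ≈ 138.89
Gain = 20 log₁₀(138.89) ≈ 42.85 dB
∠H = 0.00° − 90.00° = -90.00°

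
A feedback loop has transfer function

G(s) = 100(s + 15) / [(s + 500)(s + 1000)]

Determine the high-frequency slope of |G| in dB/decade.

-20 dB/decade

Each pole contributes −20 dB/decade at high frequency; each zero contributes +20 dB/decade.
Net: 1 zero(s) − 2 pole(s) → -20 dB/decade.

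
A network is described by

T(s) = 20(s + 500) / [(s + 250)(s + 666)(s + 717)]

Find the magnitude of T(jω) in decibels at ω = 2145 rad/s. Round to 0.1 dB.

-107.9 dB

At s = jω = j2145:
zero (s+500): 500 + j2145 → |·| = √(500²+2145²) = √4851025 ≈ 2202.5, ∠ = arctan(2145/500) ≈ 76.88°
pole (s+250): 250 + j2145 → |·| = √(250²+2145²) = √4663525 ≈ 2159.5, ∠ = arctan(2145/250) ≈ 83.35°
pole (s+666): 666 + j2145 → |·| = √(666²+2145²) = √5044581 ≈ 2246, ∠ = arctan(2145/666) ≈ 72.75°
pole (s+717): 717 + j2145 → |·| = √(717²+2145²) = √5115114 ≈ 2261.7, ∠ = arctan(2145/717) ≈ 71.52°
|T| = 20 · 2202.5 / 1.097e+10 ≈ 4.0155e-06
Gain = 20 log₁₀(4.0155e-06) ≈ -107.93 dB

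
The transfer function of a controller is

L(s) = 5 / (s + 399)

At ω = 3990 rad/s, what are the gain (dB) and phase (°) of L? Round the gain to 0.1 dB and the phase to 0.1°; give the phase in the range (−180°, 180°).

-58.1 dB, -84.3°

At s = jω = j3990:
pole (s+399): 399 + j3990 → |·| = √(399²+3990²) = √16079301 ≈ 4009.9, ∠ = arctan(3990/399) ≈ 84.29°
|L| = 5 / 4009.9 ≈ 0.0012469
Gain = 20 log₁₀(0.0012469) ≈ -58.08 dB
∠L = 0.00° − 84.29° = -84.29°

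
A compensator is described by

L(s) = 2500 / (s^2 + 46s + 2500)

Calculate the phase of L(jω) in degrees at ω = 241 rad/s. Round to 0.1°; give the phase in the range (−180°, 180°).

At s = jω = j241:
quadratic: (j241)² + 46·j241 + 2500 = -55581 + j11086 → |·| ≈ 56676, ∠ ≈ 168.72°
∠L = 0.00° − 168.72° = -168.72°

-168.7°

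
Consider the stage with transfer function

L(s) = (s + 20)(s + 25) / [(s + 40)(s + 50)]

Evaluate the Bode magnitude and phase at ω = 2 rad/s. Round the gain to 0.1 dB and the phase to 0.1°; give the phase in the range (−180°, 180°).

At s = jω = j2:
zero (s+20): 20 + j2 → |·| = √(20²+2²) = √404 ≈ 20.1, ∠ = arctan(2/20) ≈ 5.71°
zero (s+25): 25 + j2 → |·| = √(25²+2²) = √629 ≈ 25.08, ∠ = arctan(2/25) ≈ 4.57°
pole (s+40): 40 + j2 → |·| = √(40²+2²) = √1604 ≈ 40.05, ∠ = arctan(2/40) ≈ 2.86°
pole (s+50): 50 + j2 → |·| = √(50²+2²) = √2504 ≈ 50.04, ∠ = arctan(2/50) ≈ 2.29°
|L| = 1 · 504.11 / 2004.1 ≈ 0.25154
Gain = 20 log₁₀(0.25154) ≈ -11.99 dB
∠L = 10.28° − 5.15° = 5.13°

-12.0 dB, 5.1°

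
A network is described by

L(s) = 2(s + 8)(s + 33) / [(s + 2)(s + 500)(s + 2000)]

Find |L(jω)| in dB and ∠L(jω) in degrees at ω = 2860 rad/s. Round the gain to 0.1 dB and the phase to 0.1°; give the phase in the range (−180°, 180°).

-65.0 dB, -45.9°

At s = jω = j2860:
zero (s+8): 8 + j2860 → |·| = √(8²+2860²) = √8179664 ≈ 2860, ∠ = arctan(2860/8) ≈ 89.84°
zero (s+33): 33 + j2860 → |·| = √(33²+2860²) = √8180689 ≈ 2860.2, ∠ = arctan(2860/33) ≈ 89.34°
pole (s+2): 2 + j2860 → |·| = √(2²+2860²) = √8179604 ≈ 2860, ∠ = arctan(2860/2) ≈ 89.96°
pole (s+500): 500 + j2860 → |·| = √(500²+2860²) = √8429600 ≈ 2903.4, ∠ = arctan(2860/500) ≈ 80.08°
pole (s+2000): 2000 + j2860 → |·| = √(2000²+2860²) = √12179600 ≈ 3489.9, ∠ = arctan(2860/2000) ≈ 55.03°
|L| = 2 · 8.1802e+06 / 2.8979e+10 ≈ 0.00056456
Gain = 20 log₁₀(0.00056456) ≈ -64.97 dB
∠L = 179.18° − 225.07° = -45.89°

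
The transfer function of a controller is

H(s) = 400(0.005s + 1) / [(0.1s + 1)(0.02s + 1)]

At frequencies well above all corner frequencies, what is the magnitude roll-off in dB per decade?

Each pole contributes −20 dB/decade at high frequency; each zero contributes +20 dB/decade.
Net: 1 zero(s) − 2 pole(s) → -20 dB/decade.

-20 dB/decade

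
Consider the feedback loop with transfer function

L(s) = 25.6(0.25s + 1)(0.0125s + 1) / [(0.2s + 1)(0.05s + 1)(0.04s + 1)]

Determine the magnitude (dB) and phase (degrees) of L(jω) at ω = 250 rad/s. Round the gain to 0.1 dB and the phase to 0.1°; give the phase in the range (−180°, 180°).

At ω = 250 rad/s:
zero (1 + j250·0.25) = 1 + j62.5 → |·| ≈ 62.508, ∠ ≈ 89.08°
zero (1 + j250·0.0125) = 1 + j3.125 → |·| ≈ 3.2811, ∠ ≈ 72.26°
pole (1 + j250·0.2) = 1 + j50 → |·| ≈ 50.01, ∠ ≈ 88.85°
pole (1 + j250·0.05) = 1 + j12.5 → |·| ≈ 12.54, ∠ ≈ 85.43°
pole (1 + j250·0.04) = 1 + j10 → |·| ≈ 10.05, ∠ ≈ 84.29°
|L| = 25.6 · 62.508 · 3.2811 / (50.01 · 12.54 · 10.05) ≈ 0.83306
Gain = 20 log₁₀(0.83306) ≈ -1.59 dB
∠L = (89.08° + 72.26°) − (88.85° + 85.43° + 84.29°) = -97.23°

-1.6 dB, -97.2°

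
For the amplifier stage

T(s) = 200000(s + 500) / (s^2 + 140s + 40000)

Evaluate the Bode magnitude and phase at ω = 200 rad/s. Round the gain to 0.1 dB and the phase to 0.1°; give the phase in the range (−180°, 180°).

At s = jω = j200:
zero (s+500): 500 + j200 → |·| = √(500²+200²) = √290000 ≈ 538.52, ∠ = arctan(200/500) ≈ 21.80°
quadratic: (j200)² + 140·j200 + 40000 = 0 + j28000 → |·| ≈ 28000, ∠ ≈ 90.00°
|T| = 200000 · 538.52 / 28000 ≈ 3846.6
Gain = 20 log₁₀(3846.6) ≈ 71.70 dB
∠T = 21.80° − 90.00° = -68.20°

71.7 dB, -68.2°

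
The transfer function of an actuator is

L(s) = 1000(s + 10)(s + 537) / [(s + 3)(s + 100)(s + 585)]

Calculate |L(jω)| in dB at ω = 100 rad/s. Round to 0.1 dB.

16.3 dB

At s = jω = j100:
zero (s+10): 10 + j100 → |·| = √(10²+100²) = √10100 ≈ 100.5, ∠ = arctan(100/10) ≈ 84.29°
zero (s+537): 537 + j100 → |·| = √(537²+100²) = √298369 ≈ 546.23, ∠ = arctan(100/537) ≈ 10.55°
pole (s+3): 3 + j100 → |·| = √(3²+100²) = √10009 ≈ 100.04, ∠ = arctan(100/3) ≈ 88.28°
pole (s+100): 100 + j100 → |·| = √(100²+100²) = √20000 ≈ 141.42, ∠ = arctan(100/100) ≈ 45.00°
pole (s+585): 585 + j100 → |·| = √(585²+100²) = √352225 ≈ 593.49, ∠ = arctan(100/585) ≈ 9.70°
|L| = 1000 · 54896 / 8.3965e+06 ≈ 6.538
Gain = 20 log₁₀(6.538) ≈ 16.31 dB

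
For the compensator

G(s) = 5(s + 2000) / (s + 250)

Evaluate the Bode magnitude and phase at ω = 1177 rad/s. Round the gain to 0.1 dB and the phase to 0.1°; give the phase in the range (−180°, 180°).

19.7 dB, -47.5°

At s = jω = j1177:
zero (s+2000): 2000 + j1177 → |·| = √(2000²+1177²) = √5385329 ≈ 2320.6, ∠ = arctan(1177/2000) ≈ 30.48°
pole (s+250): 250 + j1177 → |·| = √(250²+1177²) = √1447829 ≈ 1203.3, ∠ = arctan(1177/250) ≈ 78.01°
|G| = 5 · 2320.6 / 1203.3 ≈ 9.6426
Gain = 20 log₁₀(9.6426) ≈ 19.68 dB
∠G = 30.48° − 78.01° = -47.53°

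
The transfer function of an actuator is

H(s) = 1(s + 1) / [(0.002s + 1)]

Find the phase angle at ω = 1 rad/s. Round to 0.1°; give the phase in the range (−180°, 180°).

44.9°

At ω = 1 rad/s:
zero (1 + j1·1) = 1 + j1 → |·| ≈ 1.4142, ∠ ≈ 45.00°
pole (1 + j1·0.002) = 1 + j0.002 → |·| ≈ 1, ∠ ≈ 0.11°
∠H = (45.00°) − (0.11°) = 44.89°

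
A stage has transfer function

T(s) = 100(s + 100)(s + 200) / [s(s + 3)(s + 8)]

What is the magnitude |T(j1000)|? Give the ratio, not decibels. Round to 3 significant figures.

0.102

At s = jω = j1000:
zero (s+100): 100 + j1000 → |·| = √(100²+1000²) = √1010000 ≈ 1005, ∠ = arctan(1000/100) ≈ 84.29°
zero (s+200): 200 + j1000 → |·| = √(200²+1000²) = √1040000 ≈ 1019.8, ∠ = arctan(1000/200) ≈ 78.69°
pole (s+3): 3 + j1000 → |·| = √(3²+1000²) = √1000009 ≈ 1000, ∠ = arctan(1000/3) ≈ 89.83°
pole (s+8): 8 + j1000 → |·| = √(8²+1000²) = √1000064 ≈ 1000, ∠ = arctan(1000/8) ≈ 89.54°
pole at origin: |s| = 1000, ∠ = 90.00° (in denominator)
|T| = 100 · 1.0249e+06 / 1e+09 ≈ 0.10249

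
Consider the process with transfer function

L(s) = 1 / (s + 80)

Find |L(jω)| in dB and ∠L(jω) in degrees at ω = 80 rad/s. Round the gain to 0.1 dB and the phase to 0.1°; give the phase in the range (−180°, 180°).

-41.1 dB, -45.0°

At s = jω = j80:
pole (s+80): 80 + j80 → |·| = √(80²+80²) = √12800 ≈ 113.14, ∠ = arctan(80/80) ≈ 45.00°
|L| = 1 / 113.14 ≈ 0.0088386
Gain = 20 log₁₀(0.0088386) ≈ -41.07 dB
∠L = 0.00° − 45.00° = -45.00°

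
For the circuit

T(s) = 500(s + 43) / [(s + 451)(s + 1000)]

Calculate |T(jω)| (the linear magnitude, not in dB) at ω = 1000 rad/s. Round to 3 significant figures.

At s = jω = j1000:
zero (s+43): 43 + j1000 → |·| = √(43²+1000²) = √1001849 ≈ 1000.9, ∠ = arctan(1000/43) ≈ 87.54°
pole (s+451): 451 + j1000 → |·| = √(451²+1000²) = √1203401 ≈ 1097, ∠ = arctan(1000/451) ≈ 65.72°
pole (s+1000): 1000 + j1000 → |·| = √(1000²+1000²) = √2000000 ≈ 1414.2, ∠ = arctan(1000/1000) ≈ 45.00°
|T| = 500 · 1000.9 / 1.5514e+06 ≈ 0.32258

0.323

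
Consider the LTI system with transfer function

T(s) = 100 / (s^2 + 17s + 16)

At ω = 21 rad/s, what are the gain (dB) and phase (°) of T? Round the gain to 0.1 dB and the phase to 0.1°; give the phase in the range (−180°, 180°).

Substitute s = j21:
Numerator: 100 = 100 + j0
Denominator: (j21)^2 + 17(j21) + 16 = -425 + j357
|N| = √(100² + 0²) ≈ 100, ∠N ≈ 0.00°
|D| = √(425² + 357²) ≈ 555.04, ∠D ≈ 139.97°
|T| = 100 / 555.04 ≈ 0.18017
Gain = 20 log₁₀(0.18017) ≈ -14.89 dB
∠T = 0.00° − 139.97° = -139.97°

-14.9 dB, -140.0°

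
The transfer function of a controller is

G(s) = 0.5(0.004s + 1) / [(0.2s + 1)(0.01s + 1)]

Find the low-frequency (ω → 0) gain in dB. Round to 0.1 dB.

G(0) = 0.5 · 1 / 1 = 0.5
20 log₁₀(0.5) ≈ -6.02 dB

-6.0 dB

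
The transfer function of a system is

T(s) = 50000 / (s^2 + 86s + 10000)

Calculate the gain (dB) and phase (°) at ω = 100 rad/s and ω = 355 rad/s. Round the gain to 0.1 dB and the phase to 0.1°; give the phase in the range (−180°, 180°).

ω = 100: 15.3 dB, -90.0°; ω = 355: -7.6 dB, -165.3°

At s = jω = j100:
quadratic: (j100)² + 86·j100 + 10000 = 0 + j8600 → |·| ≈ 8600, ∠ ≈ 90.00°
|T| = 50000 / 8600 ≈ 5.814
Gain = 20 log₁₀(5.814) ≈ 15.29 dB
∠T = 0.00° − 90.00° = -90.00°

At s = jω = j355:
quadratic: (j355)² + 86·j355 + 10000 = -116025 + j30530 → |·| ≈ 1.1997e+05, ∠ ≈ 165.26°
|T| = 50000 / 1.1997e+05 ≈ 0.41677
Gain = 20 log₁₀(0.41677) ≈ -7.60 dB
∠T = 0.00° − 165.26° = -165.26°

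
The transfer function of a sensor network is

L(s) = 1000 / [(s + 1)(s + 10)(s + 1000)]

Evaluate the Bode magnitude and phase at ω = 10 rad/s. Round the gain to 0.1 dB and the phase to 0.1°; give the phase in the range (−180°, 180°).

-43.1 dB, -129.9°

At s = jω = j10:
pole (s+1): 1 + j10 → |·| = √(1²+10²) = √101 ≈ 10.05, ∠ = arctan(10/1) ≈ 84.29°
pole (s+10): 10 + j10 → |·| = √(10²+10²) = √200 ≈ 14.142, ∠ = arctan(10/10) ≈ 45.00°
pole (s+1000): 1000 + j10 → |·| = √(1000²+10²) = √1000100 ≈ 1000, ∠ = arctan(10/1000) ≈ 0.57°
|L| = 1000 / 1.4213e+05 ≈ 0.0070358
Gain = 20 log₁₀(0.0070358) ≈ -43.05 dB
∠L = 0.00° − 129.86° = -129.86°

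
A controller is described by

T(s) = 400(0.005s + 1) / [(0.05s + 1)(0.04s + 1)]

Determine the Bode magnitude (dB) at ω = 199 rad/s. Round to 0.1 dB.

At ω = 199 rad/s:
zero (1 + j199·0.005) = 1 + j0.995 → |·| ≈ 1.4107, ∠ ≈ 44.86°
pole (1 + j199·0.05) = 1 + j9.95 → |·| ≈ 10, ∠ ≈ 84.26°
pole (1 + j199·0.04) = 1 + j7.96 → |·| ≈ 8.0226, ∠ ≈ 82.84°
|T| = 400 · 1.4107 / (10 · 8.0226) ≈ 7.0336
Gain = 20 log₁₀(7.0336) ≈ 16.94 dB

16.9 dB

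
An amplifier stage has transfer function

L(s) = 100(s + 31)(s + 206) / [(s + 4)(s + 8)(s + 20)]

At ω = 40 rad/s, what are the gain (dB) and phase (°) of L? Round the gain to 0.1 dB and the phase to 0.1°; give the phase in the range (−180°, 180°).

At s = jω = j40:
zero (s+31): 31 + j40 → |·| = √(31²+40²) = √2561 ≈ 50.606, ∠ = arctan(40/31) ≈ 52.22°
zero (s+206): 206 + j40 → |·| = √(206²+40²) = √44036 ≈ 209.85, ∠ = arctan(40/206) ≈ 10.99°
pole (s+4): 4 + j40 → |·| = √(4²+40²) = √1616 ≈ 40.2, ∠ = arctan(40/4) ≈ 84.29°
pole (s+8): 8 + j40 → |·| = √(8²+40²) = √1664 ≈ 40.792, ∠ = arctan(40/8) ≈ 78.69°
pole (s+20): 20 + j40 → |·| = √(20²+40²) = √2000 ≈ 44.721, ∠ = arctan(40/20) ≈ 63.43°
|L| = 100 · 10620 / 73335 ≈ 14.481
Gain = 20 log₁₀(14.481) ≈ 23.22 dB
∠L = 63.21° − 226.41° = -163.20°

23.2 dB, -163.2°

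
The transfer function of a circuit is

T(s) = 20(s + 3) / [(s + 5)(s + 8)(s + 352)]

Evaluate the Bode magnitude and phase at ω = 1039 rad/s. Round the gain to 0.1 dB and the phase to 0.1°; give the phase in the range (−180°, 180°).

-95.1 dB, -160.7°

At s = jω = j1039:
zero (s+3): 3 + j1039 → |·| = √(3²+1039²) = √1079530 ≈ 1039, ∠ = arctan(1039/3) ≈ 89.83°
pole (s+5): 5 + j1039 → |·| = √(5²+1039²) = √1079546 ≈ 1039, ∠ = arctan(1039/5) ≈ 89.72°
pole (s+8): 8 + j1039 → |·| = √(8²+1039²) = √1079585 ≈ 1039, ∠ = arctan(1039/8) ≈ 89.56°
pole (s+352): 352 + j1039 → |·| = √(352²+1039²) = √1203425 ≈ 1097, ∠ = arctan(1039/352) ≈ 71.28°
|T| = 20 · 1039 / 1.1842e+09 ≈ 1.7548e-05
Gain = 20 log₁₀(1.7548e-05) ≈ -95.12 dB
∠T = 89.83° − 250.56° = -160.73°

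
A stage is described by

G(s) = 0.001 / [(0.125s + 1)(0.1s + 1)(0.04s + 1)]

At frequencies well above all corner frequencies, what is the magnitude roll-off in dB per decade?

Each pole contributes −20 dB/decade at high frequency; each zero contributes +20 dB/decade.
Net: 0 zero(s) − 3 pole(s) → -60 dB/decade.

-60 dB/decade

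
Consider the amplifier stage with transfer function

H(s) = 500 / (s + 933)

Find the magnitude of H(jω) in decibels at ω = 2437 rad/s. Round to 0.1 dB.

-14.4 dB

Substitute s = j2437:
Numerator: 500 = 500 + j0
Denominator: (j2437) + 933 = 933 + j2437
|N| = √(500² + 0²) ≈ 500, ∠N ≈ 0.00°
|D| = √(933² + 2437²) ≈ 2609.5, ∠D ≈ 69.05°
|H| = 500 / 2609.5 ≈ 0.19161
Gain = 20 log₁₀(0.19161) ≈ -14.35 dB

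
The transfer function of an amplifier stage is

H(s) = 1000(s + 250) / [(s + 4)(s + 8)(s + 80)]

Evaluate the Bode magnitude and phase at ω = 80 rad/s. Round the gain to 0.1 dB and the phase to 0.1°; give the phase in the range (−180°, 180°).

-8.9 dB, 161.3°

At s = jω = j80:
zero (s+250): 250 + j80 → |·| = √(250²+80²) = √68900 ≈ 262.49, ∠ = arctan(80/250) ≈ 17.74°
pole (s+4): 4 + j80 → |·| = √(4²+80²) = √6416 ≈ 80.1, ∠ = arctan(80/4) ≈ 87.14°
pole (s+8): 8 + j80 → |·| = √(8²+80²) = √6464 ≈ 80.399, ∠ = arctan(80/8) ≈ 84.29°
pole (s+80): 80 + j80 → |·| = √(80²+80²) = √12800 ≈ 113.14, ∠ = arctan(80/80) ≈ 45.00°
|H| = 1000 · 262.49 / 7.2862e+05 ≈ 0.36026
Gain = 20 log₁₀(0.36026) ≈ -8.87 dB
∠H = 17.74° − 216.43° = -198.69° ≡ 161.31° (principal value)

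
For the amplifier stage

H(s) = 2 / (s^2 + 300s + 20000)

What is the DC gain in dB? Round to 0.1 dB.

H(0) = 2 / 20000 = 0.0001
20 log₁₀(0.0001) ≈ -80.00 dB

-80.0 dB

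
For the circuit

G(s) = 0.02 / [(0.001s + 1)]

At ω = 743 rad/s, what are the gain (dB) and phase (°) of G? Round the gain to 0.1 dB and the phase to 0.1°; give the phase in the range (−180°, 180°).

-35.9 dB, -36.6°

At ω = 743 rad/s:
pole (1 + j743·0.001) = 1 + j0.743 → |·| ≈ 1.2458, ∠ ≈ 36.61°
|G| = 0.02 · 1 / (1.2458) ≈ 0.016054
Gain = 20 log₁₀(0.016054) ≈ -35.89 dB
∠G = (0°) − (36.61°) = -36.61°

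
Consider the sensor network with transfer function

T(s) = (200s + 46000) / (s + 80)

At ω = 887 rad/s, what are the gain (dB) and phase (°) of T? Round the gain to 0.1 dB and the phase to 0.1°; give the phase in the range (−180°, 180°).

46.3 dB, -9.4°

Substitute s = j887:
Numerator: 200(j887) + 46000 = 46000 + j177400
Denominator: (j887) + 80 = 80 + j887
|N| = √(46000² + 177400²) ≈ 1.8327e+05, ∠N ≈ 75.46°
|D| = √(80² + 887²) ≈ 890.6, ∠D ≈ 84.85°
|T| = 1.8327e+05 / 890.6 ≈ 205.78
Gain = 20 log₁₀(205.78) ≈ 46.27 dB
∠T = 75.46° − 84.85° = -9.39°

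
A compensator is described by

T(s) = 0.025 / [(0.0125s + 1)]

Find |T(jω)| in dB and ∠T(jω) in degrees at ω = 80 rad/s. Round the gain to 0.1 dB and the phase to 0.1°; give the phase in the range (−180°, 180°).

At ω = 80 rad/s:
pole (1 + j80·0.0125) = 1 + j1 → |·| ≈ 1.4142, ∠ ≈ 45.00°
|T| = 0.025 · 1 / (1.4142) ≈ 0.017678
Gain = 20 log₁₀(0.017678) ≈ -35.05 dB
∠T = (0°) − (45.00°) = -45.00°

-35.1 dB, -45.0°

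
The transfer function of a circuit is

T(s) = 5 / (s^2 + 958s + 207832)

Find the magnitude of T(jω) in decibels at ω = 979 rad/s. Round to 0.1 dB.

-107.6 dB

Substitute s = j979:
Numerator: 5 = 5 + j0
Denominator: (j979)^2 + 958(j979) + 207832 = -750609 + j937882
|N| = √(5² + 0²) ≈ 5, ∠N ≈ 0.00°
|D| = √(750609² + 937882²) ≈ 1.2013e+06, ∠D ≈ 128.67°
|T| = 5 / 1.2013e+06 ≈ 4.1622e-06
Gain = 20 log₁₀(4.1622e-06) ≈ -107.61 dB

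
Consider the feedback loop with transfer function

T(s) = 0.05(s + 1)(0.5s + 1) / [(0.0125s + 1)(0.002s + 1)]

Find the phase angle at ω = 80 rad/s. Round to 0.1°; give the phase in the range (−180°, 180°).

At ω = 80 rad/s:
zero (1 + j80·1) = 1 + j80 → |·| ≈ 80.006, ∠ ≈ 89.28°
zero (1 + j80·0.5) = 1 + j40 → |·| ≈ 40.012, ∠ ≈ 88.57°
pole (1 + j80·0.0125) = 1 + j1 → |·| ≈ 1.4142, ∠ ≈ 45.00°
pole (1 + j80·0.002) = 1 + j0.16 → |·| ≈ 1.0127, ∠ ≈ 9.09°
∠T = (89.28° + 88.57°) − (45.00° + 9.09°) = 123.76°

123.8°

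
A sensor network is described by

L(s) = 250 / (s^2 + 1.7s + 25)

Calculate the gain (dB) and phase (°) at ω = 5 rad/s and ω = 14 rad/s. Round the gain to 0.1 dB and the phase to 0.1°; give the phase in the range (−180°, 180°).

At s = jω = j5:
quadratic: (j5)² + 1.7·j5 + 25 = 0 + j8.5 → |·| ≈ 8.5, ∠ ≈ 90.00°
|L| = 250 / 8.5 ≈ 29.412
Gain = 20 log₁₀(29.412) ≈ 29.37 dB
∠L = 0.00° − 90.00° = -90.00°

At s = jω = j14:
quadratic: (j14)² + 1.7·j14 + 25 = -171 + j23.8 → |·| ≈ 172.65, ∠ ≈ 172.08°
|L| = 250 / 172.65 ≈ 1.448
Gain = 20 log₁₀(1.448) ≈ 3.22 dB
∠L = 0.00° − 172.08° = -172.08°

ω = 5: 29.4 dB, -90.0°; ω = 14: 3.2 dB, -172.1°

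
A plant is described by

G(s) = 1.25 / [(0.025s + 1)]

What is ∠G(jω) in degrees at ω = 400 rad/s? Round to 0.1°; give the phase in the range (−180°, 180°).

At ω = 400 rad/s:
pole (1 + j400·0.025) = 1 + j10 → |·| ≈ 10.05, ∠ ≈ 84.29°
∠G = (0°) − (84.29°) = -84.29°

-84.3°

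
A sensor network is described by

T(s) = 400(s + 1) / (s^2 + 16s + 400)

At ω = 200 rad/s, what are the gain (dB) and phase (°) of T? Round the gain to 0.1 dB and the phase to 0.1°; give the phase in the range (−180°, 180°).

At s = jω = j200:
zero (s+1): 1 + j200 → |·| = √(1²+200²) = √40001 ≈ 200, ∠ = arctan(200/1) ≈ 89.71°
quadratic: (j200)² + 16·j200 + 400 = -39600 + j3200 → |·| ≈ 39729, ∠ ≈ 175.38°
|T| = 400 · 200 / 39729 ≈ 2.0136
Gain = 20 log₁₀(2.0136) ≈ 6.08 dB
∠T = 89.71° − 175.38° = -85.67°

6.1 dB, -85.7°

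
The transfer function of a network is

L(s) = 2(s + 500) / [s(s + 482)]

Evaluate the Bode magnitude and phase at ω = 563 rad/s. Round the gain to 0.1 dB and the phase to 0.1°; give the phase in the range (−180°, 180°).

-48.9 dB, -91.0°

At s = jω = j563:
zero (s+500): 500 + j563 → |·| = √(500²+563²) = √566969 ≈ 752.97, ∠ = arctan(563/500) ≈ 48.39°
pole (s+482): 482 + j563 → |·| = √(482²+563²) = √549293 ≈ 741.14, ∠ = arctan(563/482) ≈ 49.43°
pole at origin: |s| = 563, ∠ = 90.00° (in denominator)
|L| = 2 · 752.97 / 4.1726e+05 ≈ 0.0036091
Gain = 20 log₁₀(0.0036091) ≈ -48.85 dB
∠L = 48.39° − 139.43° = -91.04°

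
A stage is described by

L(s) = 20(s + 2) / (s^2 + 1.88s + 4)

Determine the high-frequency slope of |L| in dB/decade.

Each pole contributes −20 dB/decade at high frequency; each zero contributes +20 dB/decade.
Net: 1 zero(s) − 2 pole(s) → -20 dB/decade.

-20 dB/decade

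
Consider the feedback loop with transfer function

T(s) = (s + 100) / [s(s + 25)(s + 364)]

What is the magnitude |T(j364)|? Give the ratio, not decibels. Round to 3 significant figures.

5.52e-06

At s = jω = j364:
zero (s+100): 100 + j364 → |·| = √(100²+364²) = √142496 ≈ 377.49, ∠ = arctan(364/100) ≈ 74.64°
pole (s+25): 25 + j364 → |·| = √(25²+364²) = √133121 ≈ 364.86, ∠ = arctan(364/25) ≈ 86.07°
pole (s+364): 364 + j364 → |·| = √(364²+364²) = √264992 ≈ 514.77, ∠ = arctan(364/364) ≈ 45.00°
pole at origin: |s| = 364, ∠ = 90.00° (in denominator)
|T| = 1 · 377.49 / 6.8366e+07 ≈ 5.5216e-06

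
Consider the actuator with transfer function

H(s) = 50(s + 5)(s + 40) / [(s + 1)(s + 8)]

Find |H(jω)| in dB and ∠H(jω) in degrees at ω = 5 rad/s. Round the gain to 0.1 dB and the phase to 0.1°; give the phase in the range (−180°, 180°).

At s = jω = j5:
zero (s+5): 5 + j5 → |·| = √(5²+5²) = √50 ≈ 7.0711, ∠ = arctan(5/5) ≈ 45.00°
zero (s+40): 40 + j5 → |·| = √(40²+5²) = √1625 ≈ 40.311, ∠ = arctan(5/40) ≈ 7.13°
pole (s+1): 1 + j5 → |·| = √(1²+5²) = √26 ≈ 5.099, ∠ = arctan(5/1) ≈ 78.69°
pole (s+8): 8 + j5 → |·| = √(8²+5²) = √89 ≈ 9.434, ∠ = arctan(5/8) ≈ 32.01°
|H| = 50 · 285.04 / 48.104 ≈ 296.27
Gain = 20 log₁₀(296.27) ≈ 49.43 dB
∠H = 52.13° − 110.70° = -58.57°

49.4 dB, -58.6°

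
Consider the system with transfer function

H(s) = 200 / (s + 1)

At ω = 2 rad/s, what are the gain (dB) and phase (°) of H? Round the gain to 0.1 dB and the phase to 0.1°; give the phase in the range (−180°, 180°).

Substitute s = j2:
Numerator: 200 = 200 + j0
Denominator: (j2) + 1 = 1 + j2
|N| = √(200² + 0²) ≈ 200, ∠N ≈ 0.00°
|D| = √(1² + 2²) ≈ 2.2361, ∠D ≈ 63.43°
|H| = 200 / 2.2361 ≈ 89.441
Gain = 20 log₁₀(89.441) ≈ 39.03 dB
∠H = 0.00° − 63.43° = -63.43°

39.0 dB, -63.4°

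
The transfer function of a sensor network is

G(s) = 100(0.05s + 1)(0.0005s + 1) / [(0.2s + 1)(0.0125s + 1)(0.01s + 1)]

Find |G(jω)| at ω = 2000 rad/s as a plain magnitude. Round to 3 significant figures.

0.0706

At ω = 2000 rad/s:
zero (1 + j2000·0.05) = 1 + j100 → |·| ≈ 100, ∠ ≈ 89.43°
zero (1 + j2000·0.0005) = 1 + j1 → |·| ≈ 1.4142, ∠ ≈ 45.00°
pole (1 + j2000·0.2) = 1 + j400 → |·| ≈ 400, ∠ ≈ 89.86°
pole (1 + j2000·0.0125) = 1 + j25 → |·| ≈ 25.02, ∠ ≈ 87.71°
pole (1 + j2000·0.01) = 1 + j20 → |·| ≈ 20.025, ∠ ≈ 87.14°
|G| = 100 · 100 · 1.4142 / (400 · 25.02 · 20.025) ≈ 0.070565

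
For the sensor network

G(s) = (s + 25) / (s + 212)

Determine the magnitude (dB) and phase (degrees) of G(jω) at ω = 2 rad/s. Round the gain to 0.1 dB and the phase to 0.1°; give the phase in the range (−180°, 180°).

At s = jω = j2:
zero (s+25): 25 + j2 → |·| = √(25²+2²) = √629 ≈ 25.08, ∠ = arctan(2/25) ≈ 4.57°
pole (s+212): 212 + j2 → |·| = √(212²+2²) = √44948 ≈ 212.01, ∠ = arctan(2/212) ≈ 0.54°
|G| = 1 · 25.08 / 212.01 ≈ 0.1183
Gain = 20 log₁₀(0.1183) ≈ -18.54 dB
∠G = 4.57° − 0.54° = 4.03°

-18.5 dB, 4.0°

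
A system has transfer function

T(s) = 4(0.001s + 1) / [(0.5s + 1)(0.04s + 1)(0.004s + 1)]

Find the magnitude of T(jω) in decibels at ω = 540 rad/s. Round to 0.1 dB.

At ω = 540 rad/s:
zero (1 + j540·0.001) = 1 + j0.54 → |·| ≈ 1.1365, ∠ ≈ 28.37°
pole (1 + j540·0.5) = 1 + j270 → |·| ≈ 270, ∠ ≈ 89.79°
pole (1 + j540·0.04) = 1 + j21.6 → |·| ≈ 21.623, ∠ ≈ 87.35°
pole (1 + j540·0.004) = 1 + j2.16 → |·| ≈ 2.3803, ∠ ≈ 65.16°
|T| = 4 · 1.1365 / (270 · 21.623 · 2.3803) ≈ 0.00032713
Gain = 20 log₁₀(0.00032713) ≈ -69.71 dB

-69.7 dB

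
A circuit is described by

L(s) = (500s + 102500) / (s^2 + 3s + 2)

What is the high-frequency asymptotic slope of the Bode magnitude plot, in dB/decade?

-20 dB/decade

Each pole contributes −20 dB/decade at high frequency; each zero contributes +20 dB/decade.
Net: 1 zero(s) − 2 pole(s) → -20 dB/decade.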